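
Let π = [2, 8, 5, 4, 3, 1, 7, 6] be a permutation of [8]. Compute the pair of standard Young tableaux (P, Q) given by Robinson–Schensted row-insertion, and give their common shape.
P = [1, 3, 6] / [2, 7] / [4] / [5] / [8];  Q = [1, 2, 7] / [3, 8] / [4] / [5] / [6];  common shape = (3, 2, 1, 1, 1)

Row-insert the values π_1, π_2, … into P one at a time, bumping the leftmost entry strictly greater than the inserted value down to the next row. The recording tableau Q records, in position (i, j), the step at which that cell was added to P.
  Insert 2 (step 1): P = [2];  Q = [1]
  Insert 8 (step 2): P = [2, 8];  Q = [1, 2]
  Insert 5 (step 3): P = [2, 5] / [8];  Q = [1, 2] / [3]
  Insert 4 (step 4): P = [2, 4] / [5] / [8];  Q = [1, 2] / [3] / [4]
  Insert 3 (step 5): P = [2, 3] / [4] / [5] / [8];  Q = [1, 2] / [3] / [4] / [5]
  Insert 1 (step 6): P = [1, 3] / [2] / [4] / [5] / [8];  Q = [1, 2] / [3] / [4] / [5] / [6]
  Insert 7 (step 7): P = [1, 3, 7] / [2] / [4] / [5] / [8];  Q = [1, 2, 7] / [3] / [4] / [5] / [6]
  Insert 6 (step 8): P = [1, 3, 6] / [2, 7] / [4] / [5] / [8];  Q = [1, 2, 7] / [3, 8] / [4] / [5] / [6]
Final shape: (3, 2, 1, 1, 1).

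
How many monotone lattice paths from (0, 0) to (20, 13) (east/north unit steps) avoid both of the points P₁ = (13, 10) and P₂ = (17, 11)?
Number of paths = 278340020

Inclusion–exclusion. Total paths: C(33, 20) = 573166440. Through P₁: C(23, 13)·C(10, 7) = 137287920. Through P₂: C(28, 17)·C(5, 3) = 214741800. Since P₁ is strictly southwest of P₂, a monotone path through both must visit P₁ then P₂; paths through both = C(23, 13)·C(5, 4)·C(5, 3) = 57203300. Avoid both = 573166440 − 137287920 − 214741800 + 57203300 = 278340020.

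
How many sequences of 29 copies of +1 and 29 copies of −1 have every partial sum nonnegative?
C_29 = 1002242216651368

These ballot sequences are counted by the Catalan number C_n = (1/(n + 1)) · C(2n, n). For n = 29: C_29 = (1/30) · C(58, 29) = 30067266499541040/30 = 1002242216651368.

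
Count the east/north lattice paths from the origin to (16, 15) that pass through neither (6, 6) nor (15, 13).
Number of paths = 134568123

Inclusion–exclusion. Total paths: C(31, 16) = 300540195. Through P₁: C(12, 6)·C(19, 10) = 85357272. Through P₂: C(28, 15)·C(3, 1) = 112326480. Since P₁ is strictly southwest of P₂, a monotone path through both must visit P₁ then P₂; paths through both = C(12, 6)·C(16, 9)·C(3, 1) = 31711680. Avoid both = 300540195 − 85357272 − 112326480 + 31711680 = 134568123.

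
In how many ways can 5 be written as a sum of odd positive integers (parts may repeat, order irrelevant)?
p_odd(5) = 3

Partitions of 5 using only odd parts 1, 3, 5, …: 5, 3+1+1, 1+1+1+1+1. There are 3. (Euler: this equals q(5), the number of distinct-part partitions.)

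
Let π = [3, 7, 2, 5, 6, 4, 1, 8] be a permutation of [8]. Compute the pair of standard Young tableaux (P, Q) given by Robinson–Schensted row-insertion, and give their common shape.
P = [1, 4, 6, 8] / [2, 5] / [3] / [7];  Q = [1, 2, 5, 8] / [3, 4] / [6] / [7];  common shape = (4, 2, 1, 1)

Row-insert the values π_1, π_2, … into P one at a time, bumping the leftmost entry strictly greater than the inserted value down to the next row. The recording tableau Q records, in position (i, j), the step at which that cell was added to P.
  Insert 3 (step 1): P = [3];  Q = [1]
  Insert 7 (step 2): P = [3, 7];  Q = [1, 2]
  Insert 2 (step 3): P = [2, 7] / [3];  Q = [1, 2] / [3]
  Insert 5 (step 4): P = [2, 5] / [3, 7];  Q = [1, 2] / [3, 4]
  Insert 6 (step 5): P = [2, 5, 6] / [3, 7];  Q = [1, 2, 5] / [3, 4]
  Insert 4 (step 6): P = [2, 4, 6] / [3, 5] / [7];  Q = [1, 2, 5] / [3, 4] / [6]
  Insert 1 (step 7): P = [1, 4, 6] / [2, 5] / [3] / [7];  Q = [1, 2, 5] / [3, 4] / [6] / [7]
  Insert 8 (step 8): P = [1, 4, 6, 8] / [2, 5] / [3] / [7];  Q = [1, 2, 5, 8] / [3, 4] / [6] / [7]
Final shape: (4, 2, 1, 1).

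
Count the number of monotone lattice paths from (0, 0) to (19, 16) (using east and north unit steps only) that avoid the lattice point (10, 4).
Number of paths = 3765705020

Total paths from (0, 0) to (19, 16): C(35, 19) = 4059928950. Paths through (10, 4): (paths (0, 0) → (10, 4)) × (paths (10, 4) → (19, 16)) = C(14, 10) · C(21, 9) = 1001 · 293930 = 294223930. Avoidance count = 4059928950 − 294223930 = 3765705020.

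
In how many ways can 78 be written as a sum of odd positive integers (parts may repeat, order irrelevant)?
p_odd(78) = 64234

Enumerate partitions using only odd parts via the recurrence o(n, m) = o(n, m−2) + o(n−m, m) over odd m, starting from the largest odd part ≤ n. This gives p_odd(78) = 64234. (Euler's theorem: equals the count of distinct-part partitions.)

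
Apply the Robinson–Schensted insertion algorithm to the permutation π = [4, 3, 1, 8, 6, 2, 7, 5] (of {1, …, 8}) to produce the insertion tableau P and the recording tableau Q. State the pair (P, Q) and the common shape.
P = [1, 2, 5] / [3, 6, 7] / [4, 8];  Q = [1, 4, 7] / [2, 5, 8] / [3, 6];  common shape = (3, 3, 2)

Row-insert the values π_1, π_2, … into P one at a time, bumping the leftmost entry strictly greater than the inserted value down to the next row. The recording tableau Q records, in position (i, j), the step at which that cell was added to P.
  Insert 4 (step 1): P = [4];  Q = [1]
  Insert 3 (step 2): P = [3] / [4];  Q = [1] / [2]
  Insert 1 (step 3): P = [1] / [3] / [4];  Q = [1] / [2] / [3]
  Insert 8 (step 4): P = [1, 8] / [3] / [4];  Q = [1, 4] / [2] / [3]
  Insert 6 (step 5): P = [1, 6] / [3, 8] / [4];  Q = [1, 4] / [2, 5] / [3]
  Insert 2 (step 6): P = [1, 2] / [3, 6] / [4, 8];  Q = [1, 4] / [2, 5] / [3, 6]
  Insert 7 (step 7): P = [1, 2, 7] / [3, 6] / [4, 8];  Q = [1, 4, 7] / [2, 5] / [3, 6]
  Insert 5 (step 8): P = [1, 2, 5] / [3, 6, 7] / [4, 8];  Q = [1, 4, 7] / [2, 5, 8] / [3, 6]
Final shape: (3, 3, 2).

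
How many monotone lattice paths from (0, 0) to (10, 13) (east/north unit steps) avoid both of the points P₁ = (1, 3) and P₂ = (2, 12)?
Number of paths = 774095

Inclusion–exclusion. Total paths: C(23, 10) = 1144066. Through P₁: C(4, 1)·C(19, 9) = 369512. Through P₂: C(14, 2)·C(9, 8) = 819. Since P₁ is strictly southwest of P₂, a monotone path through both must visit P₁ then P₂; paths through both = C(4, 1)·C(10, 1)·C(9, 8) = 360. Avoid both = 1144066 − 369512 − 819 + 360 = 774095.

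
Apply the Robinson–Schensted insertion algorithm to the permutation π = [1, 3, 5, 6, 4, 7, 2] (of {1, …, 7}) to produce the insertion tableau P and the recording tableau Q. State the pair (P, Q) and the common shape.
P = [1, 2, 4, 6, 7] / [3] / [5];  Q = [1, 2, 3, 4, 6] / [5] / [7];  common shape = (5, 1, 1)

Row-insert the values π_1, π_2, … into P one at a time, bumping the leftmost entry strictly greater than the inserted value down to the next row. The recording tableau Q records, in position (i, j), the step at which that cell was added to P.
  Insert 1 (step 1): P = [1];  Q = [1]
  Insert 3 (step 2): P = [1, 3];  Q = [1, 2]
  Insert 5 (step 3): P = [1, 3, 5];  Q = [1, 2, 3]
  Insert 6 (step 4): P = [1, 3, 5, 6];  Q = [1, 2, 3, 4]
  Insert 4 (step 5): P = [1, 3, 4, 6] / [5];  Q = [1, 2, 3, 4] / [5]
  Insert 7 (step 6): P = [1, 3, 4, 6, 7] / [5];  Q = [1, 2, 3, 4, 6] / [5]
  Insert 2 (step 7): P = [1, 2, 4, 6, 7] / [3] / [5];  Q = [1, 2, 3, 4, 6] / [5] / [7]
Final shape: (5, 1, 1).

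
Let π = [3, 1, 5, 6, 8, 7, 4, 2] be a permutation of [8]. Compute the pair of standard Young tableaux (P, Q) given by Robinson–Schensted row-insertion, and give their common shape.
P = [1, 2, 6, 7] / [3, 4] / [5] / [8];  Q = [1, 3, 4, 5] / [2, 6] / [7] / [8];  common shape = (4, 2, 1, 1)

Row-insert the values π_1, π_2, … into P one at a time, bumping the leftmost entry strictly greater than the inserted value down to the next row. The recording tableau Q records, in position (i, j), the step at which that cell was added to P.
  Insert 3 (step 1): P = [3];  Q = [1]
  Insert 1 (step 2): P = [1] / [3];  Q = [1] / [2]
  Insert 5 (step 3): P = [1, 5] / [3];  Q = [1, 3] / [2]
  Insert 6 (step 4): P = [1, 5, 6] / [3];  Q = [1, 3, 4] / [2]
  Insert 8 (step 5): P = [1, 5, 6, 8] / [3];  Q = [1, 3, 4, 5] / [2]
  Insert 7 (step 6): P = [1, 5, 6, 7] / [3, 8];  Q = [1, 3, 4, 5] / [2, 6]
  Insert 4 (step 7): P = [1, 4, 6, 7] / [3, 5] / [8];  Q = [1, 3, 4, 5] / [2, 6] / [7]
  Insert 2 (step 8): P = [1, 2, 6, 7] / [3, 4] / [5] / [8];  Q = [1, 3, 4, 5] / [2, 6] / [7] / [8]
Final shape: (4, 2, 1, 1).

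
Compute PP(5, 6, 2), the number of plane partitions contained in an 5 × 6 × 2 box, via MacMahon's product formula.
PP(5, 6, 2) = 60984

Evaluate the triple product over i = 1..5, j = 1..6, k = 1..2. The factors are (2/1) · (3/2) · (3/2) · (4/3) · (4/3) · (5/4) · (5/4) · (6/5) · … (60 factors total). The numerators and denominators telescope so the product is an integer; carrying out the multiplication exactly gives PP(5, 6, 2) = 60984.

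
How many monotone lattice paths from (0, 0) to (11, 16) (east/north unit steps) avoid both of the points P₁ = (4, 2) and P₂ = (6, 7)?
Number of paths = 8488893

Inclusion–exclusion. Total paths: C(27, 11) = 13037895. Through P₁: C(6, 4)·C(21, 7) = 1744200. Through P₂: C(13, 6)·C(14, 5) = 3435432. Since P₁ is strictly southwest of P₂, a monotone path through both must visit P₁ then P₂; paths through both = C(6, 4)·C(7, 2)·C(14, 5) = 630630. Avoid both = 13037895 − 1744200 − 3435432 + 630630 = 8488893.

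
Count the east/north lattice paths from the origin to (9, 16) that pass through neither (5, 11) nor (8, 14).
Number of paths = 795377

Inclusion–exclusion. Total paths: C(25, 9) = 2042975. Through P₁: C(16, 5)·C(9, 4) = 550368. Through P₂: C(22, 8)·C(3, 1) = 959310. Since P₁ is strictly southwest of P₂, a monotone path through both must visit P₁ then P₂; paths through both = C(16, 5)·C(6, 3)·C(3, 1) = 262080. Avoid both = 2042975 − 550368 − 959310 + 262080 = 795377.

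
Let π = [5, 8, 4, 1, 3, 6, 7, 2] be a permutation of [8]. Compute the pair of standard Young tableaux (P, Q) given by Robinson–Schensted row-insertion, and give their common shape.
P = [1, 2, 6, 7] / [3, 8] / [4] / [5];  Q = [1, 2, 6, 7] / [3, 5] / [4] / [8];  common shape = (4, 2, 1, 1)

Row-insert the values π_1, π_2, … into P one at a time, bumping the leftmost entry strictly greater than the inserted value down to the next row. The recording tableau Q records, in position (i, j), the step at which that cell was added to P.
  Insert 5 (step 1): P = [5];  Q = [1]
  Insert 8 (step 2): P = [5, 8];  Q = [1, 2]
  Insert 4 (step 3): P = [4, 8] / [5];  Q = [1, 2] / [3]
  Insert 1 (step 4): P = [1, 8] / [4] / [5];  Q = [1, 2] / [3] / [4]
  Insert 3 (step 5): P = [1, 3] / [4, 8] / [5];  Q = [1, 2] / [3, 5] / [4]
  Insert 6 (step 6): P = [1, 3, 6] / [4, 8] / [5];  Q = [1, 2, 6] / [3, 5] / [4]
  Insert 7 (step 7): P = [1, 3, 6, 7] / [4, 8] / [5];  Q = [1, 2, 6, 7] / [3, 5] / [4]
  Insert 2 (step 8): P = [1, 2, 6, 7] / [3, 8] / [4] / [5];  Q = [1, 2, 6, 7] / [3, 5] / [4] / [8]
Final shape: (4, 2, 1, 1).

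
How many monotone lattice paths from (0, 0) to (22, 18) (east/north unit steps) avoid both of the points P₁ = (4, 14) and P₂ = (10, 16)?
Number of paths = 112882306895

Inclusion–exclusion. Total paths: C(40, 22) = 113380261800. Through P₁: C(18, 4)·C(22, 18) = 22383900. Through P₂: C(26, 10)·C(14, 12) = 483367885. Since P₁ is strictly southwest of P₂, a monotone path through both must visit P₁ then P₂; paths through both = C(18, 4)·C(8, 6)·C(14, 12) = 7796880. Avoid both = 113380261800 − 22383900 − 483367885 + 7796880 = 112882306895.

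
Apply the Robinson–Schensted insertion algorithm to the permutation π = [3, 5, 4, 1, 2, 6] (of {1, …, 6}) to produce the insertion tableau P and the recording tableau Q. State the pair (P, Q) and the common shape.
P = [1, 2, 6] / [3, 4] / [5];  Q = [1, 2, 6] / [3, 5] / [4];  common shape = (3, 2, 1)

Row-insert the values π_1, π_2, … into P one at a time, bumping the leftmost entry strictly greater than the inserted value down to the next row. The recording tableau Q records, in position (i, j), the step at which that cell was added to P.
  Insert 3 (step 1): P = [3];  Q = [1]
  Insert 5 (step 2): P = [3, 5];  Q = [1, 2]
  Insert 4 (step 3): P = [3, 4] / [5];  Q = [1, 2] / [3]
  Insert 1 (step 4): P = [1, 4] / [3] / [5];  Q = [1, 2] / [3] / [4]
  Insert 2 (step 5): P = [1, 2] / [3, 4] / [5];  Q = [1, 2] / [3, 5] / [4]
  Insert 6 (step 6): P = [1, 2, 6] / [3, 4] / [5];  Q = [1, 2, 6] / [3, 5] / [4]
Final shape: (3, 2, 1).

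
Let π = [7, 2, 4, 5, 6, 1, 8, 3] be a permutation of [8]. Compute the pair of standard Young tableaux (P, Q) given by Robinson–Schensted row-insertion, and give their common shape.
P = [1, 3, 5, 6, 8] / [2, 4] / [7];  Q = [1, 3, 4, 5, 7] / [2, 8] / [6];  common shape = (5, 2, 1)

Row-insert the values π_1, π_2, … into P one at a time, bumping the leftmost entry strictly greater than the inserted value down to the next row. The recording tableau Q records, in position (i, j), the step at which that cell was added to P.
  Insert 7 (step 1): P = [7];  Q = [1]
  Insert 2 (step 2): P = [2] / [7];  Q = [1] / [2]
  Insert 4 (step 3): P = [2, 4] / [7];  Q = [1, 3] / [2]
  Insert 5 (step 4): P = [2, 4, 5] / [7];  Q = [1, 3, 4] / [2]
  Insert 6 (step 5): P = [2, 4, 5, 6] / [7];  Q = [1, 3, 4, 5] / [2]
  Insert 1 (step 6): P = [1, 4, 5, 6] / [2] / [7];  Q = [1, 3, 4, 5] / [2] / [6]
  Insert 8 (step 7): P = [1, 4, 5, 6, 8] / [2] / [7];  Q = [1, 3, 4, 5, 7] / [2] / [6]
  Insert 3 (step 8): P = [1, 3, 5, 6, 8] / [2, 4] / [7];  Q = [1, 3, 4, 5, 7] / [2, 8] / [6]
Final shape: (5, 2, 1).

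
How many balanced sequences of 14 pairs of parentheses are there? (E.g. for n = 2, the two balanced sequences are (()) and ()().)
C_14 = 2674440

These balanced parentheses are counted by the Catalan number C_n = (1/(n + 1)) · C(2n, n). For n = 14: C_14 = (1/15) · C(28, 14) = 40116600/15 = 2674440.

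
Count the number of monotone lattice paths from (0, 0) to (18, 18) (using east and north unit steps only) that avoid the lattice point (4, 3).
Number of paths = 6360578700

Total paths from (0, 0) to (18, 18): C(36, 18) = 9075135300. Paths through (4, 3): (paths (0, 0) → (4, 3)) × (paths (4, 3) → (18, 18)) = C(7, 4) · C(29, 14) = 35 · 77558760 = 2714556600. Avoidance count = 9075135300 − 2714556600 = 6360578700.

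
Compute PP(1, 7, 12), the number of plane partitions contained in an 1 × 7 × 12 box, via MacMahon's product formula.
PP(1, 7, 12) = 50388

Evaluate the triple product over i = 1..1, j = 1..7, k = 1..12. The factors are (2/1) · (3/2) · (4/3) · (5/4) · (6/5) · (7/6) · (8/7) · (9/8) · … (84 factors total). The numerators and denominators telescope so the product is an integer; carrying out the multiplication exactly gives PP(1, 7, 12) = 50388.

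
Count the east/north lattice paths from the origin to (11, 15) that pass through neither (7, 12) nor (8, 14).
Number of paths = 5288156

Inclusion–exclusion. Total paths: C(26, 11) = 7726160. Through P₁: C(19, 7)·C(7, 4) = 1763580. Through P₂: C(22, 8)·C(4, 3) = 1279080. Since P₁ is strictly southwest of P₂, a monotone path through both must visit P₁ then P₂; paths through both = C(19, 7)·C(3, 1)·C(4, 3) = 604656. Avoid both = 7726160 − 1763580 − 1279080 + 604656 = 5288156.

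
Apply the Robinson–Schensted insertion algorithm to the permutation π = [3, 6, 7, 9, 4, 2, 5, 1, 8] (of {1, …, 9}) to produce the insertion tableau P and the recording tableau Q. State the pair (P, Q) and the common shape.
P = [1, 4, 5, 8] / [2, 7, 9] / [3] / [6];  Q = [1, 2, 3, 4] / [5, 7, 9] / [6] / [8];  common shape = (4, 3, 1, 1)

Row-insert the values π_1, π_2, … into P one at a time, bumping the leftmost entry strictly greater than the inserted value down to the next row. The recording tableau Q records, in position (i, j), the step at which that cell was added to P.
  Insert 3 (step 1): P = [3];  Q = [1]
  Insert 6 (step 2): P = [3, 6];  Q = [1, 2]
  Insert 7 (step 3): P = [3, 6, 7];  Q = [1, 2, 3]
  Insert 9 (step 4): P = [3, 6, 7, 9];  Q = [1, 2, 3, 4]
  Insert 4 (step 5): P = [3, 4, 7, 9] / [6];  Q = [1, 2, 3, 4] / [5]
  Insert 2 (step 6): P = [2, 4, 7, 9] / [3] / [6];  Q = [1, 2, 3, 4] / [5] / [6]
  Insert 5 (step 7): P = [2, 4, 5, 9] / [3, 7] / [6];  Q = [1, 2, 3, 4] / [5, 7] / [6]
  Insert 1 (step 8): P = [1, 4, 5, 9] / [2, 7] / [3] / [6];  Q = [1, 2, 3, 4] / [5, 7] / [6] / [8]
  Insert 8 (step 9): P = [1, 4, 5, 8] / [2, 7, 9] / [3] / [6];  Q = [1, 2, 3, 4] / [5, 7, 9] / [6] / [8]
Final shape: (4, 3, 1, 1).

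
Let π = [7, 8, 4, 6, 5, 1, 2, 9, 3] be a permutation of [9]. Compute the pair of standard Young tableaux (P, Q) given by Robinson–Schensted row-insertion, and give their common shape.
P = [1, 2, 3] / [4, 5, 9] / [6, 8] / [7];  Q = [1, 2, 8] / [3, 4, 9] / [5, 7] / [6];  common shape = (3, 3, 2, 1)

Row-insert the values π_1, π_2, … into P one at a time, bumping the leftmost entry strictly greater than the inserted value down to the next row. The recording tableau Q records, in position (i, j), the step at which that cell was added to P.
  Insert 7 (step 1): P = [7];  Q = [1]
  Insert 8 (step 2): P = [7, 8];  Q = [1, 2]
  Insert 4 (step 3): P = [4, 8] / [7];  Q = [1, 2] / [3]
  Insert 6 (step 4): P = [4, 6] / [7, 8];  Q = [1, 2] / [3, 4]
  Insert 5 (step 5): P = [4, 5] / [6, 8] / [7];  Q = [1, 2] / [3, 4] / [5]
  Insert 1 (step 6): P = [1, 5] / [4, 8] / [6] / [7];  Q = [1, 2] / [3, 4] / [5] / [6]
  Insert 2 (step 7): P = [1, 2] / [4, 5] / [6, 8] / [7];  Q = [1, 2] / [3, 4] / [5, 7] / [6]
  Insert 9 (step 8): P = [1, 2, 9] / [4, 5] / [6, 8] / [7];  Q = [1, 2, 8] / [3, 4] / [5, 7] / [6]
  Insert 3 (step 9): P = [1, 2, 3] / [4, 5, 9] / [6, 8] / [7];  Q = [1, 2, 8] / [3, 4, 9] / [5, 7] / [6]
Final shape: (3, 3, 2, 1).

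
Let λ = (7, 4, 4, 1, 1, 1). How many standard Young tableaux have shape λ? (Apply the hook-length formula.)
# SYT of shape (7, 4, 4, 1, 1, 1) = 5469750

Hook-length formula: f^λ = n! / Π hook(c), product over all cells c of the Young diagram. For λ = (7, 4, 4, 1, 1, 1), n = 18 boxes. Hook lengths by row (left-to-right, top-to-bottom): [12, 8, 7, 6, 3, 2, 1]; [8, 4, 3, 2]; [7, 3, 2, 1]; [3]; [2]; [1]. Product of hooks = 1170505728. So f^λ = 18! / 1170505728 = 6402373705728000 / 1170505728 = 5469750.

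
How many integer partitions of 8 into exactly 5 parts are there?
p(8, 5 parts) = 3

Partitions of n into exactly k parts ↔ partitions of n − k into at most k parts (subtract 1 from each part). For n = 8, k = 5, the partitions are: 4+1+1+1+1, 3+2+1+1+1, 2+2+2+1+1. Count = 3.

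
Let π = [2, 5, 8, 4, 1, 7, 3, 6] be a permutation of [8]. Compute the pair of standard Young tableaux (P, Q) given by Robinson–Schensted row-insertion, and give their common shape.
P = [1, 3, 6] / [2, 4, 7] / [5, 8];  Q = [1, 2, 3] / [4, 6, 8] / [5, 7];  common shape = (3, 3, 2)

Row-insert the values π_1, π_2, … into P one at a time, bumping the leftmost entry strictly greater than the inserted value down to the next row. The recording tableau Q records, in position (i, j), the step at which that cell was added to P.
  Insert 2 (step 1): P = [2];  Q = [1]
  Insert 5 (step 2): P = [2, 5];  Q = [1, 2]
  Insert 8 (step 3): P = [2, 5, 8];  Q = [1, 2, 3]
  Insert 4 (step 4): P = [2, 4, 8] / [5];  Q = [1, 2, 3] / [4]
  Insert 1 (step 5): P = [1, 4, 8] / [2] / [5];  Q = [1, 2, 3] / [4] / [5]
  Insert 7 (step 6): P = [1, 4, 7] / [2, 8] / [5];  Q = [1, 2, 3] / [4, 6] / [5]
  Insert 3 (step 7): P = [1, 3, 7] / [2, 4] / [5, 8];  Q = [1, 2, 3] / [4, 6] / [5, 7]
  Insert 6 (step 8): P = [1, 3, 6] / [2, 4, 7] / [5, 8];  Q = [1, 2, 3] / [4, 6, 8] / [5, 7]
Final shape: (3, 3, 2).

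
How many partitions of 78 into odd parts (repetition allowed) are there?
p_odd(78) = 64234

Enumerate partitions using only odd parts via the recurrence o(n, m) = o(n, m−2) + o(n−m, m) over odd m, starting from the largest odd part ≤ n. This gives p_odd(78) = 64234. (Euler's theorem: equals the count of distinct-part partitions.)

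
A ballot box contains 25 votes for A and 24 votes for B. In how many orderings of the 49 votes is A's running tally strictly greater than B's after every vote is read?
Strict-lead orderings = 1289904147324

Total orderings of the 49 votes with 25 for A: C(49, 25) = 63205303218876. By the Bertrand ballot formula (Cycle Lemma / reflection principle), the number of orderings in which A is strictly ahead of B throughout is (p − q)/(p + q) · C(p + q, p) = (25 − 24)/(25 + 24) · 63205303218876 = 1289904147324.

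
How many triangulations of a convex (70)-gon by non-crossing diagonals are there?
C_68 = 86218923998960285726185640663701108500

These polygon triangulations are counted by the Catalan number C_n = (1/(n + 1)) · C(2n, n). For n = 68: C_68 = (1/69) · C(136, 68) = 5949105755928259715106809205795376486500/69 = 86218923998960285726185640663701108500.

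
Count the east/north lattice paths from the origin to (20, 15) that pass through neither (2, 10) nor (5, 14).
Number of paths = 3245573238

Inclusion–exclusion. Total paths: C(35, 20) = 3247943160. Through P₁: C(12, 2)·C(23, 18) = 2220834. Through P₂: C(19, 5)·C(16, 15) = 186048. Since P₁ is strictly southwest of P₂, a monotone path through both must visit P₁ then P₂; paths through both = C(12, 2)·C(7, 3)·C(16, 15) = 36960. Avoid both = 3247943160 − 2220834 − 186048 + 36960 = 3245573238.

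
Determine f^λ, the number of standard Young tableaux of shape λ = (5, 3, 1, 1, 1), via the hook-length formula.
# SYT of shape (5, 3, 1, 1, 1) = 1540

Hook-length formula: f^λ = n! / Π hook(c), product over all cells c of the Young diagram. For λ = (5, 3, 1, 1, 1), n = 11 boxes. Hook lengths by row (left-to-right, top-to-bottom): [9, 5, 4, 2, 1]; [6, 2, 1]; [3]; [2]; [1]. Product of hooks = 25920. So f^λ = 11! / 25920 = 39916800 / 25920 = 1540.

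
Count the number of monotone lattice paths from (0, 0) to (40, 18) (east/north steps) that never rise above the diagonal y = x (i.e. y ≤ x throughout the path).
Number of paths = 252423322176795

By the reflection principle (André's argument), the number of monotone paths to (40, 18) with n ≤ m that never go above y = x is C(58, 40) − C(58, 41) = 449972009097765 − 197548686920970 = 252423322176795.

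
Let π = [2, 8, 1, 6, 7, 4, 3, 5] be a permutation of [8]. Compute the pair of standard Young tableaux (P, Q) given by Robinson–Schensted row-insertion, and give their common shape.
P = [1, 3, 5] / [2, 4, 7] / [6] / [8];  Q = [1, 2, 5] / [3, 4, 8] / [6] / [7];  common shape = (3, 3, 1, 1)

Row-insert the values π_1, π_2, … into P one at a time, bumping the leftmost entry strictly greater than the inserted value down to the next row. The recording tableau Q records, in position (i, j), the step at which that cell was added to P.
  Insert 2 (step 1): P = [2];  Q = [1]
  Insert 8 (step 2): P = [2, 8];  Q = [1, 2]
  Insert 1 (step 3): P = [1, 8] / [2];  Q = [1, 2] / [3]
  Insert 6 (step 4): P = [1, 6] / [2, 8];  Q = [1, 2] / [3, 4]
  Insert 7 (step 5): P = [1, 6, 7] / [2, 8];  Q = [1, 2, 5] / [3, 4]
  Insert 4 (step 6): P = [1, 4, 7] / [2, 6] / [8];  Q = [1, 2, 5] / [3, 4] / [6]
  Insert 3 (step 7): P = [1, 3, 7] / [2, 4] / [6] / [8];  Q = [1, 2, 5] / [3, 4] / [6] / [7]
  Insert 5 (step 8): P = [1, 3, 5] / [2, 4, 7] / [6] / [8];  Q = [1, 2, 5] / [3, 4, 8] / [6] / [7]
Final shape: (3, 3, 1, 1).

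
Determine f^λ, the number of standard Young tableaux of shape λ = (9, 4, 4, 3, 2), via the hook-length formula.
# SYT of shape (9, 4, 4, 3, 2) = 1034136180

Hook-length formula: f^λ = n! / Π hook(c), product over all cells c of the Young diagram. For λ = (9, 4, 4, 3, 2), n = 22 boxes. Hook lengths by row (left-to-right, top-to-bottom): [13, 12, 10, 8, 5, 4, 3, 2, 1]; [7, 6, 4, 2]; [6, 5, 3, 1]; [4, 3, 1]; [2, 1]. Product of hooks = 1086898176000. So f^λ = 22! / 1086898176000 = 1124000727777607680000 / 1086898176000 = 1034136180.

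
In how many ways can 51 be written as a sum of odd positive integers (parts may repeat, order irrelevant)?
p_odd(51) = 4097

Enumerate partitions using only odd parts via the recurrence o(n, m) = o(n, m−2) + o(n−m, m) over odd m, starting from the largest odd part ≤ n. This gives p_odd(51) = 4097. (Euler's theorem: equals the count of distinct-part partitions.)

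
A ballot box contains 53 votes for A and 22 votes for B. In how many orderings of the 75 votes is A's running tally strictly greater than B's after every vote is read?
Strict-lead orderings = 2134132110284251752

Total orderings of the 75 votes with 53 for A: C(75, 53) = 5163222847461899400. By the Bertrand ballot formula (Cycle Lemma / reflection principle), the number of orderings in which A is strictly ahead of B throughout is (p − q)/(p + q) · C(p + q, p) = (53 − 22)/(53 + 22) · 5163222847461899400 = 2134132110284251752.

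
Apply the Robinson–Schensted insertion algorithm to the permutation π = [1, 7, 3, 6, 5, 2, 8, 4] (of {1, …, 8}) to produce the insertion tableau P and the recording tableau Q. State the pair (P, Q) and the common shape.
P = [1, 2, 4, 8] / [3, 5] / [6] / [7];  Q = [1, 2, 4, 7] / [3, 8] / [5] / [6];  common shape = (4, 2, 1, 1)

Row-insert the values π_1, π_2, … into P one at a time, bumping the leftmost entry strictly greater than the inserted value down to the next row. The recording tableau Q records, in position (i, j), the step at which that cell was added to P.
  Insert 1 (step 1): P = [1];  Q = [1]
  Insert 7 (step 2): P = [1, 7];  Q = [1, 2]
  Insert 3 (step 3): P = [1, 3] / [7];  Q = [1, 2] / [3]
  Insert 6 (step 4): P = [1, 3, 6] / [7];  Q = [1, 2, 4] / [3]
  Insert 5 (step 5): P = [1, 3, 5] / [6] / [7];  Q = [1, 2, 4] / [3] / [5]
  Insert 2 (step 6): P = [1, 2, 5] / [3] / [6] / [7];  Q = [1, 2, 4] / [3] / [5] / [6]
  Insert 8 (step 7): P = [1, 2, 5, 8] / [3] / [6] / [7];  Q = [1, 2, 4, 7] / [3] / [5] / [6]
  Insert 4 (step 8): P = [1, 2, 4, 8] / [3, 5] / [6] / [7];  Q = [1, 2, 4, 7] / [3, 8] / [5] / [6]
Final shape: (4, 2, 1, 1).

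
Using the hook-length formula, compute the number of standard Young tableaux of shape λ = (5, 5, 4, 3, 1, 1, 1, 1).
# SYT of shape (5, 5, 4, 3, 1, 1, 1, 1) = 352716000

Hook-length formula: f^λ = n! / Π hook(c), product over all cells c of the Young diagram. For λ = (5, 5, 4, 3, 1, 1, 1, 1), n = 21 boxes. Hook lengths by row (left-to-right, top-to-bottom): [12, 7, 6, 4, 2]; [11, 6, 5, 3, 1]; [9, 4, 3, 1]; [7, 2, 1]; [4]; [3]; [2]; [1]. Product of hooks = 144850083840. So f^λ = 21! / 144850083840 = 51090942171709440000 / 144850083840 = 352716000.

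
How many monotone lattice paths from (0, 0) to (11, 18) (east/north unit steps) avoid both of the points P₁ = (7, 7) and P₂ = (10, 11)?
Number of paths = 28051842

Inclusion–exclusion. Total paths: C(29, 11) = 34597290. Through P₁: C(14, 7)·C(15, 4) = 4684680. Through P₂: C(21, 10)·C(8, 1) = 2821728. Since P₁ is strictly southwest of P₂, a monotone path through both must visit P₁ then P₂; paths through both = C(14, 7)·C(7, 3)·C(8, 1) = 960960. Avoid both = 34597290 − 4684680 − 2821728 + 960960 = 28051842.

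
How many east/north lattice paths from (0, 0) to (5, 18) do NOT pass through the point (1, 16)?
Number of paths = 33394

Total paths from (0, 0) to (5, 18): C(23, 5) = 33649. Paths through (1, 16): (paths (0, 0) → (1, 16)) × (paths (1, 16) → (5, 18)) = C(17, 1) · C(6, 4) = 17 · 15 = 255. Avoidance count = 33649 − 255 = 33394.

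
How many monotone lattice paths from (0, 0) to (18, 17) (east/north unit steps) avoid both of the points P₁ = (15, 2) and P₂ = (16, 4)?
Number of paths = 4536990789

Inclusion–exclusion. Total paths: C(35, 18) = 4537567650. Through P₁: C(17, 15)·C(18, 3) = 110976. Through P₂: C(20, 16)·C(15, 2) = 508725. Since P₁ is strictly southwest of P₂, a monotone path through both must visit P₁ then P₂; paths through both = C(17, 15)·C(3, 1)·C(15, 2) = 42840. Avoid both = 4537567650 − 110976 − 508725 + 42840 = 4536990789.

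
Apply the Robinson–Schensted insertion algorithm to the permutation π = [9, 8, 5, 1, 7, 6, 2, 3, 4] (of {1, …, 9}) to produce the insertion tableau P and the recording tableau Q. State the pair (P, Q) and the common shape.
P = [1, 2, 3, 4] / [5, 6] / [7] / [8] / [9];  Q = [1, 5, 8, 9] / [2, 6] / [3] / [4] / [7];  common shape = (4, 2, 1, 1, 1)

Row-insert the values π_1, π_2, … into P one at a time, bumping the leftmost entry strictly greater than the inserted value down to the next row. The recording tableau Q records, in position (i, j), the step at which that cell was added to P.
  Insert 9 (step 1): P = [9];  Q = [1]
  Insert 8 (step 2): P = [8] / [9];  Q = [1] / [2]
  Insert 5 (step 3): P = [5] / [8] / [9];  Q = [1] / [2] / [3]
  Insert 1 (step 4): P = [1] / [5] / [8] / [9];  Q = [1] / [2] / [3] / [4]
  Insert 7 (step 5): P = [1, 7] / [5] / [8] / [9];  Q = [1, 5] / [2] / [3] / [4]
  Insert 6 (step 6): P = [1, 6] / [5, 7] / [8] / [9];  Q = [1, 5] / [2, 6] / [3] / [4]
  Insert 2 (step 7): P = [1, 2] / [5, 6] / [7] / [8] / [9];  Q = [1, 5] / [2, 6] / [3] / [4] / [7]
  Insert 3 (step 8): P = [1, 2, 3] / [5, 6] / [7] / [8] / [9];  Q = [1, 5, 8] / [2, 6] / [3] / [4] / [7]
  Insert 4 (step 9): P = [1, 2, 3, 4] / [5, 6] / [7] / [8] / [9];  Q = [1, 5, 8, 9] / [2, 6] / [3] / [4] / [7]
Final shape: (4, 2, 1, 1, 1).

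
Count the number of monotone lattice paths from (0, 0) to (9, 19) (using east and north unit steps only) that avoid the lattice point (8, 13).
Number of paths = 5482470

Total paths from (0, 0) to (9, 19): C(28, 9) = 6906900. Paths through (8, 13): (paths (0, 0) → (8, 13)) × (paths (8, 13) → (9, 19)) = C(21, 8) · C(7, 1) = 203490 · 7 = 1424430. Avoidance count = 6906900 − 1424430 = 5482470.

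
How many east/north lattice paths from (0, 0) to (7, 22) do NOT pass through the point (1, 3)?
Number of paths = 852380

Total paths from (0, 0) to (7, 22): C(29, 7) = 1560780. Paths through (1, 3): (paths (0, 0) → (1, 3)) × (paths (1, 3) → (7, 22)) = C(4, 1) · C(25, 6) = 4 · 177100 = 708400. Avoidance count = 1560780 − 708400 = 852380.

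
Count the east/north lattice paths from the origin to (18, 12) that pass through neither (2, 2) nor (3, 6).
Number of paths = 51692559

Inclusion–exclusion. Total paths: C(30, 18) = 86493225. Through P₁: C(4, 2)·C(26, 16) = 31870410. Through P₂: C(9, 3)·C(21, 15) = 4558176. Since P₁ is strictly southwest of P₂, a monotone path through both must visit P₁ then P₂; paths through both = C(4, 2)·C(5, 1)·C(21, 15) = 1627920. Avoid both = 86493225 − 31870410 − 4558176 + 1627920 = 51692559.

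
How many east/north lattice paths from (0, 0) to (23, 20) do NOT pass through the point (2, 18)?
Number of paths = 960566870150

Total paths from (0, 0) to (23, 20): C(43, 23) = 960566918220. Paths through (2, 18): (paths (0, 0) → (2, 18)) × (paths (2, 18) → (23, 20)) = C(20, 2) · C(23, 21) = 190 · 253 = 48070. Avoidance count = 960566918220 − 48070 = 960566870150.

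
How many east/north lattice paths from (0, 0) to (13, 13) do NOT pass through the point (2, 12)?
Number of paths = 10399508

Total paths from (0, 0) to (13, 13): C(26, 13) = 10400600. Paths through (2, 12): (paths (0, 0) → (2, 12)) × (paths (2, 12) → (13, 13)) = C(14, 2) · C(12, 11) = 91 · 12 = 1092. Avoidance count = 10400600 − 1092 = 10399508.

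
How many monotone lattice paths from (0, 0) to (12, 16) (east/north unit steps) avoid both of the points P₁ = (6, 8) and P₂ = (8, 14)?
Number of paths = 17868456

Inclusion–exclusion. Total paths: C(28, 12) = 30421755. Through P₁: C(14, 6)·C(14, 6) = 9018009. Through P₂: C(22, 8)·C(6, 4) = 4796550. Since P₁ is strictly southwest of P₂, a monotone path through both must visit P₁ then P₂; paths through both = C(14, 6)·C(8, 2)·C(6, 4) = 1261260. Avoid both = 30421755 − 9018009 − 4796550 + 1261260 = 17868456.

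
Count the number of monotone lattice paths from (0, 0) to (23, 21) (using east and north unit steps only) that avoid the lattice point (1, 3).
Number of paths = 1559095352880

Total paths from (0, 0) to (23, 21): C(44, 23) = 2012616400080. Paths through (1, 3): (paths (0, 0) → (1, 3)) × (paths (1, 3) → (23, 21)) = C(4, 1) · C(40, 22) = 4 · 113380261800 = 453521047200. Avoidance count = 2012616400080 − 453521047200 = 1559095352880.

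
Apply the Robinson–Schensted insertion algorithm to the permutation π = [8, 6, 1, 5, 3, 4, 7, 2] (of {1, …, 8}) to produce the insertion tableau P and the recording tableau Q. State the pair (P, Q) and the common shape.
P = [1, 2, 4, 7] / [3] / [5] / [6] / [8];  Q = [1, 4, 6, 7] / [2] / [3] / [5] / [8];  common shape = (4, 1, 1, 1, 1)

Row-insert the values π_1, π_2, … into P one at a time, bumping the leftmost entry strictly greater than the inserted value down to the next row. The recording tableau Q records, in position (i, j), the step at which that cell was added to P.
  Insert 8 (step 1): P = [8];  Q = [1]
  Insert 6 (step 2): P = [6] / [8];  Q = [1] / [2]
  Insert 1 (step 3): P = [1] / [6] / [8];  Q = [1] / [2] / [3]
  Insert 5 (step 4): P = [1, 5] / [6] / [8];  Q = [1, 4] / [2] / [3]
  Insert 3 (step 5): P = [1, 3] / [5] / [6] / [8];  Q = [1, 4] / [2] / [3] / [5]
  Insert 4 (step 6): P = [1, 3, 4] / [5] / [6] / [8];  Q = [1, 4, 6] / [2] / [3] / [5]
  Insert 7 (step 7): P = [1, 3, 4, 7] / [5] / [6] / [8];  Q = [1, 4, 6, 7] / [2] / [3] / [5]
  Insert 2 (step 8): P = [1, 2, 4, 7] / [3] / [5] / [6] / [8];  Q = [1, 4, 6, 7] / [2] / [3] / [5] / [8]
Final shape: (4, 1, 1, 1, 1).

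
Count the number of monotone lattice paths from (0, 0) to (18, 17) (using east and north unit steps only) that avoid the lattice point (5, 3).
Number of paths = 3414302850

Total paths from (0, 0) to (18, 17): C(35, 18) = 4537567650. Paths through (5, 3): (paths (0, 0) → (5, 3)) × (paths (5, 3) → (18, 17)) = C(8, 5) · C(27, 13) = 56 · 20058300 = 1123264800. Avoidance count = 4537567650 − 1123264800 = 3414302850.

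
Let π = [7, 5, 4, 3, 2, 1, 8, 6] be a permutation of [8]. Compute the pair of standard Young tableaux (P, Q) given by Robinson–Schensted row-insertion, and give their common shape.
P = [1, 6] / [2, 8] / [3] / [4] / [5] / [7];  Q = [1, 7] / [2, 8] / [3] / [4] / [5] / [6];  common shape = (2, 2, 1, 1, 1, 1)

Row-insert the values π_1, π_2, … into P one at a time, bumping the leftmost entry strictly greater than the inserted value down to the next row. The recording tableau Q records, in position (i, j), the step at which that cell was added to P.
  Insert 7 (step 1): P = [7];  Q = [1]
  Insert 5 (step 2): P = [5] / [7];  Q = [1] / [2]
  Insert 4 (step 3): P = [4] / [5] / [7];  Q = [1] / [2] / [3]
  Insert 3 (step 4): P = [3] / [4] / [5] / [7];  Q = [1] / [2] / [3] / [4]
  Insert 2 (step 5): P = [2] / [3] / [4] / [5] / [7];  Q = [1] / [2] / [3] / [4] / [5]
  Insert 1 (step 6): P = [1] / [2] / [3] / [4] / [5] / [7];  Q = [1] / [2] / [3] / [4] / [5] / [6]
  Insert 8 (step 7): P = [1, 8] / [2] / [3] / [4] / [5] / [7];  Q = [1, 7] / [2] / [3] / [4] / [5] / [6]
  Insert 6 (step 8): P = [1, 6] / [2, 8] / [3] / [4] / [5] / [7];  Q = [1, 7] / [2, 8] / [3] / [4] / [5] / [6]
Final shape: (2, 2, 1, 1, 1, 1).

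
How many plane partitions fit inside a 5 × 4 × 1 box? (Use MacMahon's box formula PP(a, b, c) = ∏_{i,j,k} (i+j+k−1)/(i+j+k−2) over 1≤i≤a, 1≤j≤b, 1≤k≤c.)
PP(5, 4, 1) = 126

Evaluate the triple product over i = 1..5, j = 1..4, k = 1..1. The factors are (2/1) · (3/2) · (4/3) · (5/4) · (3/2) · (4/3) · (5/4) · (6/5) · … (20 factors total). The numerators and denominators telescope so the product is an integer; carrying out the multiplication exactly gives PP(5, 4, 1) = 126.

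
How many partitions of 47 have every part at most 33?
p(47, parts ≤ 33) = 124381

Use the recurrence p(n, m) = p(n, m−1) + p(n−m, m): either the largest part is < m (count p(n, m−1)) or the largest part is exactly m (remove one copy of m, count p(n−m, m)). With p(0, ·) = 1 this gives p(47, parts ≤ 33) = 124381. (By conjugating Young diagrams, this also counts partitions of 47 into at most 33 parts.)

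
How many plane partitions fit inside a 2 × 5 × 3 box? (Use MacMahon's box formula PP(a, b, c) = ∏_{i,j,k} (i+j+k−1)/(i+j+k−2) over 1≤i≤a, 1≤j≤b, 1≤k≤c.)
PP(2, 5, 3) = 1176

Evaluate the triple product over i = 1..2, j = 1..5, k = 1..3. The factors are (2/1) · (3/2) · (4/3) · (3/2) · (4/3) · (5/4) · (4/3) · (5/4) · … (30 factors total). The numerators and denominators telescope so the product is an integer; carrying out the multiplication exactly gives PP(2, 5, 3) = 1176.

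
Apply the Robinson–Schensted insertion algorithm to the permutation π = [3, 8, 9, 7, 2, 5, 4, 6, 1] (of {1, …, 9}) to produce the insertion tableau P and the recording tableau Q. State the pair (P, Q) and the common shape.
P = [1, 4, 6] / [2, 5, 9] / [3] / [7] / [8];  Q = [1, 2, 3] / [4, 6, 8] / [5] / [7] / [9];  common shape = (3, 3, 1, 1, 1)

Row-insert the values π_1, π_2, … into P one at a time, bumping the leftmost entry strictly greater than the inserted value down to the next row. The recording tableau Q records, in position (i, j), the step at which that cell was added to P.
  Insert 3 (step 1): P = [3];  Q = [1]
  Insert 8 (step 2): P = [3, 8];  Q = [1, 2]
  Insert 9 (step 3): P = [3, 8, 9];  Q = [1, 2, 3]
  Insert 7 (step 4): P = [3, 7, 9] / [8];  Q = [1, 2, 3] / [4]
  Insert 2 (step 5): P = [2, 7, 9] / [3] / [8];  Q = [1, 2, 3] / [4] / [5]
  Insert 5 (step 6): P = [2, 5, 9] / [3, 7] / [8];  Q = [1, 2, 3] / [4, 6] / [5]
  Insert 4 (step 7): P = [2, 4, 9] / [3, 5] / [7] / [8];  Q = [1, 2, 3] / [4, 6] / [5] / [7]
  Insert 6 (step 8): P = [2, 4, 6] / [3, 5, 9] / [7] / [8];  Q = [1, 2, 3] / [4, 6, 8] / [5] / [7]
  Insert 1 (step 9): P = [1, 4, 6] / [2, 5, 9] / [3] / [7] / [8];  Q = [1, 2, 3] / [4, 6, 8] / [5] / [7] / [9]
Final shape: (3, 3, 1, 1, 1).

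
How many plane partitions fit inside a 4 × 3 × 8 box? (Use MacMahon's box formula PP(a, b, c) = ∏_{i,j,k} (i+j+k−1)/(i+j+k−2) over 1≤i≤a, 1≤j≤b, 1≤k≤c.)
PP(4, 3, 8) = 4723719

Evaluate the triple product over i = 1..4, j = 1..3, k = 1..8. The factors are (2/1) · (3/2) · (4/3) · (5/4) · (6/5) · (7/6) · (8/7) · (9/8) · … (96 factors total). The numerators and denominators telescope so the product is an integer; carrying out the multiplication exactly gives PP(4, 3, 8) = 4723719.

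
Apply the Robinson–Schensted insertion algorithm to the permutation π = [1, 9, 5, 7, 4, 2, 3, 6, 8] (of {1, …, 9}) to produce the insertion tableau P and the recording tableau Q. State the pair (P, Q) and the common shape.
P = [1, 2, 3, 6, 8] / [4, 7] / [5] / [9];  Q = [1, 2, 4, 8, 9] / [3, 7] / [5] / [6];  common shape = (5, 2, 1, 1)

Row-insert the values π_1, π_2, … into P one at a time, bumping the leftmost entry strictly greater than the inserted value down to the next row. The recording tableau Q records, in position (i, j), the step at which that cell was added to P.
  Insert 1 (step 1): P = [1];  Q = [1]
  Insert 9 (step 2): P = [1, 9];  Q = [1, 2]
  Insert 5 (step 3): P = [1, 5] / [9];  Q = [1, 2] / [3]
  Insert 7 (step 4): P = [1, 5, 7] / [9];  Q = [1, 2, 4] / [3]
  Insert 4 (step 5): P = [1, 4, 7] / [5] / [9];  Q = [1, 2, 4] / [3] / [5]
  Insert 2 (step 6): P = [1, 2, 7] / [4] / [5] / [9];  Q = [1, 2, 4] / [3] / [5] / [6]
  Insert 3 (step 7): P = [1, 2, 3] / [4, 7] / [5] / [9];  Q = [1, 2, 4] / [3, 7] / [5] / [6]
  Insert 6 (step 8): P = [1, 2, 3, 6] / [4, 7] / [5] / [9];  Q = [1, 2, 4, 8] / [3, 7] / [5] / [6]
  Insert 8 (step 9): P = [1, 2, 3, 6, 8] / [4, 7] / [5] / [9];  Q = [1, 2, 4, 8, 9] / [3, 7] / [5] / [6]
Final shape: (5, 2, 1, 1).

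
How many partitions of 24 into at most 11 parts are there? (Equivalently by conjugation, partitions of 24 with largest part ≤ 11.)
p(24, parts ≤ 11) = 1303

Use the recurrence p(n, m) = p(n, m−1) + p(n−m, m): either the largest part is < m (count p(n, m−1)) or the largest part is exactly m (remove one copy of m, count p(n−m, m)). With p(0, ·) = 1 this gives p(24, parts ≤ 11) = 1303. (By conjugating Young diagrams, this also counts partitions of 24 into at most 11 parts.)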